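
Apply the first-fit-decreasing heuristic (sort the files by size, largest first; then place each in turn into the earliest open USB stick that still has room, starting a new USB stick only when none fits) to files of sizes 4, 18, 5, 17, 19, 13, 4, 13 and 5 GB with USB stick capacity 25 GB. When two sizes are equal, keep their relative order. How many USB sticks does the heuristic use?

Sorted descending: 19, 18, 17, 13, 13, 5, 5, 4, 4.
  19 → USB stick 1 (new)  [load 19/25]
  18 → USB stick 2 (new)  [load 18/25]
  17 → USB stick 3 (new)  [load 17/25]
  13 → USB stick 4 (new)  [load 13/25]
  13 → USB stick 5 (new)  [load 13/25]
  5 → USB stick 1  [load 24/25]
  5 → USB stick 2  [load 23/25]
  4 → USB stick 3  [load 21/25]
  4 → USB stick 3  [load 25/25]
5 USB sticks opened.

5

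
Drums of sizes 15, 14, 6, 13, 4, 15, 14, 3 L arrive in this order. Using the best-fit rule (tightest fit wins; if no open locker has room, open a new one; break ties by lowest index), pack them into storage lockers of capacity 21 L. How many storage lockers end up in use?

5

  15 → locker 1 (new)  [load 15/21]
  14 → locker 2 (new)  [load 14/21]
  6 → locker 1  [load 21/21]
  13 → locker 3 (new)  [load 13/21]
  4 → locker 2  [load 18/21]
  15 → locker 4 (new)  [load 15/21]
  14 → locker 5 (new)  [load 14/21]
  3 → locker 2  [load 21/21]
5 storage lockers opened.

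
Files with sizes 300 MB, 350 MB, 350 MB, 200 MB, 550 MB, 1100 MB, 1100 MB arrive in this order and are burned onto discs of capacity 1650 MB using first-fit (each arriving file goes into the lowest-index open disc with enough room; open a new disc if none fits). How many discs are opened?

3

  300 → disc 1 (new)  [load 300/1650]
  350 → disc 1  [load 650/1650]
  350 → disc 1  [load 1000/1650]
  200 → disc 1  [load 1200/1650]
  550 → disc 2 (new)  [load 550/1650]
  1100 → disc 2  [load 1650/1650]
  1100 → disc 3 (new)  [load 1100/1650]
3 discs opened.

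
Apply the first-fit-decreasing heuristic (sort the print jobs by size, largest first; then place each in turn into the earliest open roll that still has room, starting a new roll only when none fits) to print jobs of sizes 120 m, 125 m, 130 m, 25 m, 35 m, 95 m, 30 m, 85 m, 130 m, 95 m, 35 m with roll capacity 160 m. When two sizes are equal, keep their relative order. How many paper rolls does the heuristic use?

7

Sorted descending: 130, 130, 125, 120, 95, 95, 85, 35, 35, 30, 25.
  130 → roll 1 (new)  [load 130/160]
  130 → roll 2 (new)  [load 130/160]
  125 → roll 3 (new)  [load 125/160]
  120 → roll 4 (new)  [load 120/160]
  95 → roll 5 (new)  [load 95/160]
  95 → roll 6 (new)  [load 95/160]
  85 → roll 7 (new)  [load 85/160]
  35 → roll 3  [load 160/160]
  35 → roll 4  [load 155/160]
  30 → roll 1  [load 160/160]
  25 → roll 2  [load 155/160]
7 paper rolls opened.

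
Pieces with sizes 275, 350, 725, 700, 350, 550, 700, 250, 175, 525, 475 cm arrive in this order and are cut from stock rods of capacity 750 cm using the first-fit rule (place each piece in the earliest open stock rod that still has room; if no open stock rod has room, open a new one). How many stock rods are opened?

  275 → stock rod 1 (new)  [load 275/750]
  350 → stock rod 1  [load 625/750]
  725 → stock rod 2 (new)  [load 725/750]
  700 → stock rod 3 (new)  [load 700/750]
  350 → stock rod 4 (new)  [load 350/750]
  550 → stock rod 5 (new)  [load 550/750]
  700 → stock rod 6 (new)  [load 700/750]
  250 → stock rod 4  [load 600/750]
  175 → stock rod 5  [load 725/750]
  525 → stock rod 7 (new)  [load 525/750]
  475 → stock rod 8 (new)  [load 475/750]
8 stock rods opened.

8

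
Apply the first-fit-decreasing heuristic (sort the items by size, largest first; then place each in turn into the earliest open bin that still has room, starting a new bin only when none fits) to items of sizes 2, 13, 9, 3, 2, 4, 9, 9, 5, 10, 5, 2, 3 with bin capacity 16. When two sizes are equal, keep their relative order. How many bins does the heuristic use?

5

Sorted descending: 13, 10, 9, 9, 9, 5, 5, 4, 3, 3, 2, 2, 2.
  13 → bin 1 (new)  [load 13/16]
  10 → bin 2 (new)  [load 10/16]
  9 → bin 3 (new)  [load 9/16]
  9 → bin 4 (new)  [load 9/16]
  9 → bin 5 (new)  [load 9/16]
  5 → bin 2  [load 15/16]
  5 → bin 3  [load 14/16]
  4 → bin 4  [load 13/16]
  3 → bin 1  [load 16/16]
  3 → bin 4  [load 16/16]
  2 → bin 3  [load 16/16]
  2 → bin 5  [load 11/16]
  2 → bin 5  [load 13/16]
5 bins opened.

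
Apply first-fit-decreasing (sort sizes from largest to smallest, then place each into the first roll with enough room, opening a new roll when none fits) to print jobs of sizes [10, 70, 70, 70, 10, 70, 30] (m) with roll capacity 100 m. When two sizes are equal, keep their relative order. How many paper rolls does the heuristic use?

Sorted descending: 70, 70, 70, 70, 30, 10, 10.
  70 → roll 1 (new)  [load 70/100]
  70 → roll 2 (new)  [load 70/100]
  70 → roll 3 (new)  [load 70/100]
  70 → roll 4 (new)  [load 70/100]
  30 → roll 1  [load 100/100]
  10 → roll 2  [load 80/100]
  10 → roll 2  [load 90/100]
4 paper rolls opened.

4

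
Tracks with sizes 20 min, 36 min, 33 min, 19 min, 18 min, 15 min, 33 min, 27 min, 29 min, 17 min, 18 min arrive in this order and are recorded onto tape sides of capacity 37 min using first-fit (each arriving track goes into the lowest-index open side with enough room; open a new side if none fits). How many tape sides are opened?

  20 → side 1 (new)  [load 20/37]
  36 → side 2 (new)  [load 36/37]
  33 → side 3 (new)  [load 33/37]
  19 → side 4 (new)  [load 19/37]
  18 → side 4  [load 37/37]
  15 → side 1  [load 35/37]
  33 → side 5 (new)  [load 33/37]
  27 → side 6 (new)  [load 27/37]
  29 → side 7 (new)  [load 29/37]
  17 → side 8 (new)  [load 17/37]
  18 → side 8  [load 35/37]
8 tape sides opened.

8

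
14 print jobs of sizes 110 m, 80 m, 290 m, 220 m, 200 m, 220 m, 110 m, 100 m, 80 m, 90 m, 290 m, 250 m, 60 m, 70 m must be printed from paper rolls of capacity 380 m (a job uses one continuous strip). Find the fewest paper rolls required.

Total = 290 + 290 + 250 + 220 + 220 + 200 + 110 + 110 + 100 + 90 + 80 + 80 + 70 + 60 = 2170 m.
Lower bound: ⌈2170/380⌉ = 6 paper rolls.
A packing using 6 paper rolls:
  roll 1: 290 + 90 = 380
  roll 2: 290 + 80 = 370
  roll 3: 250 + 110 = 360
  roll 4: 220 + 110 = 330
  roll 5: 220 + 100 + 60 = 380
  roll 6: 200 + 80 + 70 = 350
This matches the lower bound, so 6 is optimal.

6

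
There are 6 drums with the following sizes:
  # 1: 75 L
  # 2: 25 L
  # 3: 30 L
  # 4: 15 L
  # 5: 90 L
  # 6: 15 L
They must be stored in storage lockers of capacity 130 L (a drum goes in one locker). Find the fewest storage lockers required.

2

Total = 90 + 75 + 30 + 25 + 15 + 15 = 250 L.
Lower bound: ⌈250/130⌉ = 2 storage lockers.
A packing using 2 storage lockers:
  locker 1: 90 + 30 = 120
  locker 2: 75 + 25 + 15 + 15 = 130
This matches the lower bound, so 2 is optimal.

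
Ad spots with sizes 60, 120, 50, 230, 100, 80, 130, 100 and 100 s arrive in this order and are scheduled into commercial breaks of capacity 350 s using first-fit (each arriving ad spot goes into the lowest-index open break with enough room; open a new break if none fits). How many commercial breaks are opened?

3

  60 → break 1 (new)  [load 60/350]
  120 → break 1  [load 180/350]
  50 → break 1  [load 230/350]
  230 → break 2 (new)  [load 230/350]
  100 → break 1  [load 330/350]
  80 → break 2  [load 310/350]
  130 → break 3 (new)  [load 130/350]
  100 → break 3  [load 230/350]
  100 → break 3  [load 330/350]
3 commercial breaks opened.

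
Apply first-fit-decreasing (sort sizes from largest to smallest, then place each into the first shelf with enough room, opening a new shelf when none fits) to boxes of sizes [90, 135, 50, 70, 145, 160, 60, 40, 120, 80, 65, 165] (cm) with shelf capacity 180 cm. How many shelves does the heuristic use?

Sorted descending: 165, 160, 145, 135, 120, 90, 80, 70, 65, 60, 50, 40.
  165 → shelf 1 (new)  [load 165/180]
  160 → shelf 2 (new)  [load 160/180]
  145 → shelf 3 (new)  [load 145/180]
  135 → shelf 4 (new)  [load 135/180]
  120 → shelf 5 (new)  [load 120/180]
  90 → shelf 6 (new)  [load 90/180]
  80 → shelf 6  [load 170/180]
  70 → shelf 7 (new)  [load 70/180]
  65 → shelf 7  [load 135/180]
  60 → shelf 5  [load 180/180]
  50 → shelf 8 (new)  [load 50/180]
  40 → shelf 4  [load 175/180]
8 shelves opened.

8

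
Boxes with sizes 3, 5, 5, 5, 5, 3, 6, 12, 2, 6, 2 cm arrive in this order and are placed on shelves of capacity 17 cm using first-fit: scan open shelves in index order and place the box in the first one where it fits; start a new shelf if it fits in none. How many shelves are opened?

4

  3 → shelf 1 (new)  [load 3/17]
  5 → shelf 1  [load 8/17]
  5 → shelf 1  [load 13/17]
  5 → shelf 2 (new)  [load 5/17]
  5 → shelf 2  [load 10/17]
  3 → shelf 1  [load 16/17]
  6 → shelf 2  [load 16/17]
  12 → shelf 3 (new)  [load 12/17]
  2 → shelf 3  [load 14/17]
  6 → shelf 4 (new)  [load 6/17]
  2 → shelf 3  [load 16/17]
4 shelves opened.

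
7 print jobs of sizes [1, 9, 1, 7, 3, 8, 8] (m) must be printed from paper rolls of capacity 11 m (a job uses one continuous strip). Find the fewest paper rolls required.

Total = 9 + 8 + 8 + 7 + 3 + 1 + 1 = 37 m.
Lower bound: ⌈37/11⌉ = 4 paper rolls.
A packing using 4 paper rolls:
  roll 1: 9 + 1 + 1 = 11
  roll 2: 8 + 3 = 11
  roll 3: 8 = 8
  roll 4: 7 = 7
This matches the lower bound, so 4 is optimal.

4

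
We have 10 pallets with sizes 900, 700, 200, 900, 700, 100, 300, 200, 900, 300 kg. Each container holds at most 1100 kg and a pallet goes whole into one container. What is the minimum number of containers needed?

5

Total = 900 + 900 + 900 + 700 + 700 + 300 + 300 + 200 + 200 + 100 = 5200 kg.
Lower bound: ⌈5200/1100⌉ = 5 containers.
A packing using 5 containers:
  container 1: 900 + 200 = 1100
  container 2: 900 + 200 = 1100
  container 3: 900 + 100 = 1000
  container 4: 700 + 300 = 1000
  container 5: 700 + 300 = 1000
This matches the lower bound, so 5 is optimal.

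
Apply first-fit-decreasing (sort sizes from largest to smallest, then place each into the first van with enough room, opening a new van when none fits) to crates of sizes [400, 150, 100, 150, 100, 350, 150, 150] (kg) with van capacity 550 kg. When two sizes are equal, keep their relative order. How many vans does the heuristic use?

Sorted descending: 400, 350, 150, 150, 150, 150, 100, 100.
  400 → van 1 (new)  [load 400/550]
  350 → van 2 (new)  [load 350/550]
  150 → van 1  [load 550/550]
  150 → van 2  [load 500/550]
  150 → van 3 (new)  [load 150/550]
  150 → van 3  [load 300/550]
  100 → van 3  [load 400/550]
  100 → van 3  [load 500/550]
3 vans opened.

3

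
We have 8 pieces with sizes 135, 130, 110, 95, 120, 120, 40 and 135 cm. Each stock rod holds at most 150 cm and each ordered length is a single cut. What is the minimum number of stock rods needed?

Total = 135 + 135 + 130 + 120 + 120 + 110 + 95 + 40 = 885 cm.
Lower bound: ⌈885/150⌉ = 6 stock rods.
Also, 7 pieces each exceed 75 cm, and no two of those can share a stock rod, so at least 7 stock rods are needed.
A packing using 7 stock rods:
  stock rod 1: 135 = 135
  stock rod 2: 135 = 135
  stock rod 3: 130 = 130
  stock rod 4: 120 = 120
  stock rod 5: 120 = 120
  stock rod 6: 110 + 40 = 150
  stock rod 7: 95 = 95
This matches the lower bound, so 7 is optimal.

7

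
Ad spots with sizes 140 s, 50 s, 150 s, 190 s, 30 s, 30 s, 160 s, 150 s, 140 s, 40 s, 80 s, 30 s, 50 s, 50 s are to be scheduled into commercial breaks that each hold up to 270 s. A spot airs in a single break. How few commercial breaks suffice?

Total = 190 + 160 + 150 + 150 + 140 + 140 + 80 + 50 + 50 + 50 + 40 + 30 + 30 + 30 = 1290 s.
Lower bound: ⌈1290/270⌉ = 5 commercial breaks.
Also, 6 ad spots each exceed 135 s, and no two of those can share a break, so at least 6 commercial breaks are needed.
A packing using 6 commercial breaks:
  break 1: 190 + 80 = 270
  break 2: 160 + 50 + 50 = 260
  break 3: 150 + 50 + 40 + 30 = 270
  break 4: 150 + 30 + 30 = 210
  break 5: 140 = 140
  break 6: 140 = 140
This matches the lower bound, so 6 is optimal.

6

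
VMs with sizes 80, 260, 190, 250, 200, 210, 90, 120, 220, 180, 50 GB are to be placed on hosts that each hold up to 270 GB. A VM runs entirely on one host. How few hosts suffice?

8

Total = 260 + 250 + 220 + 210 + 200 + 190 + 180 + 120 + 90 + 80 + 50 = 1850 GB.
Lower bound: ⌈1850/270⌉ = 7 hosts.
A packing using 8 hosts:
  host 1: 260 = 260
  host 2: 250 = 250
  host 3: 220 + 50 = 270
  host 4: 210 = 210
  host 5: 200 = 200
  host 6: 190 + 80 = 270
  host 7: 180 + 90 = 270
  host 8: 120 = 120
No arrangement into 7 hosts stays within capacity, so 8 is optimal.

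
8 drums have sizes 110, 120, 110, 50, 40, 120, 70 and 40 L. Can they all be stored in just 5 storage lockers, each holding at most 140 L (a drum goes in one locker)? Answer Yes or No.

Total = 660 L; ⌈660/140⌉ = 5.
The bound of 5 does not rule out 5, but exhaustive search shows no assignment into 5 storage lockers of capacity 140 L exists — the minimum is 6.

No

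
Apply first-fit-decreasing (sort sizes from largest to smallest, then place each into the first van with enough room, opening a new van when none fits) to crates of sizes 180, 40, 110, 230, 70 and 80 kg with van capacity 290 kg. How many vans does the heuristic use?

3

Sorted descending: 230, 180, 110, 80, 70, 40.
  230 → van 1 (new)  [load 230/290]
  180 → van 2 (new)  [load 180/290]
  110 → van 2  [load 290/290]
  80 → van 3 (new)  [load 80/290]
  70 → van 3  [load 150/290]
  40 → van 1  [load 270/290]
3 vans opened.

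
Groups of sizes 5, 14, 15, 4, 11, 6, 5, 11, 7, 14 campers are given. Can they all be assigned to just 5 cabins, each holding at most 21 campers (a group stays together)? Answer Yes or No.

Yes

A valid assignment using 5 cabins:
  cabin 1: 15 + 6 = 21
  cabin 2: 14 + 7 = 21
  cabin 3: 14 + 5 = 19
  cabin 4: 11 + 5 + 4 = 20
  cabin 5: 11 = 11
Every load is within 21 campers, so 5 cabins suffice.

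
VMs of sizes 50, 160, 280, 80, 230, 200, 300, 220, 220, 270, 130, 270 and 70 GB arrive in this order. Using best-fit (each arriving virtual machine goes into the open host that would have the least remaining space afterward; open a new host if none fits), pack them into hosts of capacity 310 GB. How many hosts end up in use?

10

  50 → host 1 (new)  [load 50/310]
  160 → host 1  [load 210/310]
  280 → host 2 (new)  [load 280/310]
  80 → host 1  [load 290/310]
  230 → host 3 (new)  [load 230/310]
  200 → host 4 (new)  [load 200/310]
  300 → host 5 (new)  [load 300/310]
  220 → host 6 (new)  [load 220/310]
  220 → host 7 (new)  [load 220/310]
  270 → host 8 (new)  [load 270/310]
  130 → host 9 (new)  [load 130/310]
  270 → host 10 (new)  [load 270/310]
  70 → host 3  [load 300/310]
10 hosts opened.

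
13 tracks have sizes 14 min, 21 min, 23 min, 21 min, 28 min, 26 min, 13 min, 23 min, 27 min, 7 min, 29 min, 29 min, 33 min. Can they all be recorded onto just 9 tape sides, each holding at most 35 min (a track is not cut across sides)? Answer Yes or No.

Total = 294 min; ⌈294/35⌉ = 9.
10 tracks each exceed half the capacity and cannot share a side, forcing at least 10 tape sides.
At least 10 tape sides are required, but only 9 are allowed.

No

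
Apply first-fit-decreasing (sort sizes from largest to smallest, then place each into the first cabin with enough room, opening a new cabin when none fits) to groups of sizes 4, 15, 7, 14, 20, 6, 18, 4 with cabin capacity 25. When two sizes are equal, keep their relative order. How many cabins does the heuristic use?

4

Sorted descending: 20, 18, 15, 14, 7, 6, 4, 4.
  20 → cabin 1 (new)  [load 20/25]
  18 → cabin 2 (new)  [load 18/25]
  15 → cabin 3 (new)  [load 15/25]
  14 → cabin 4 (new)  [load 14/25]
  7 → cabin 2  [load 25/25]
  6 → cabin 3  [load 21/25]
  4 → cabin 1  [load 24/25]
  4 → cabin 3  [load 25/25]
4 cabins opened.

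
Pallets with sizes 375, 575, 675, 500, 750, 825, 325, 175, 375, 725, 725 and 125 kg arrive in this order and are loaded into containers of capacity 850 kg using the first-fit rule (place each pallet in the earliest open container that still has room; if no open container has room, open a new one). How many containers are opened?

9

  375 → container 1 (new)  [load 375/850]
  575 → container 2 (new)  [load 575/850]
  675 → container 3 (new)  [load 675/850]
  500 → container 4 (new)  [load 500/850]
  750 → container 5 (new)  [load 750/850]
  825 → container 6 (new)  [load 825/850]
  325 → container 1  [load 700/850]
  175 → container 2  [load 750/850]
  375 → container 7 (new)  [load 375/850]
  725 → container 8 (new)  [load 725/850]
  725 → container 9 (new)  [load 725/850]
  125 → container 1  [load 825/850]
9 containers opened.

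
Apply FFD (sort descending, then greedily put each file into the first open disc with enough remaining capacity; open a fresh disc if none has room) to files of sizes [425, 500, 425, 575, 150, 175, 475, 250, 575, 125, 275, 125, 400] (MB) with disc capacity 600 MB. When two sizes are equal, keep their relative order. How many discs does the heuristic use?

Sorted descending: 575, 575, 500, 475, 425, 425, 400, 275, 250, 175, 150, 125, 125.
  575 → disc 1 (new)  [load 575/600]
  575 → disc 2 (new)  [load 575/600]
  500 → disc 3 (new)  [load 500/600]
  475 → disc 4 (new)  [load 475/600]
  425 → disc 5 (new)  [load 425/600]
  425 → disc 6 (new)  [load 425/600]
  400 → disc 7 (new)  [load 400/600]
  275 → disc 8 (new)  [load 275/600]
  250 → disc 8  [load 525/600]
  175 → disc 5  [load 600/600]
  150 → disc 6  [load 575/600]
  125 → disc 4  [load 600/600]
  125 → disc 7  [load 525/600]
8 discs opened.

8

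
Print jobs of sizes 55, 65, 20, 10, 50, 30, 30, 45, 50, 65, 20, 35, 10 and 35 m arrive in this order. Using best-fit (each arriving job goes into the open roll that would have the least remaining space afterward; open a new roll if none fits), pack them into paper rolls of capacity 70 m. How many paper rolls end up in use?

8

  55 → roll 1 (new)  [load 55/70]
  65 → roll 2 (new)  [load 65/70]
  20 → roll 3 (new)  [load 20/70]
  10 → roll 1  [load 65/70]
  50 → roll 3  [load 70/70]
  30 → roll 4 (new)  [load 30/70]
  30 → roll 4  [load 60/70]
  45 → roll 5 (new)  [load 45/70]
  50 → roll 6 (new)  [load 50/70]
  65 → roll 7 (new)  [load 65/70]
  20 → roll 6  [load 70/70]
  35 → roll 8 (new)  [load 35/70]
  10 → roll 4  [load 70/70]
  35 → roll 8  [load 70/70]
8 paper rolls opened.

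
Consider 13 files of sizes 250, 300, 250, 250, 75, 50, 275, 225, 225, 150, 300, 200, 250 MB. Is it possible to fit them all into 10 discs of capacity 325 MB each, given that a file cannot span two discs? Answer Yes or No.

Total = 2800 MB; ⌈2800/325⌉ = 9.
10 files each exceed half the capacity and cannot share a disc, forcing at least 10 discs.
The bound of 10 does not rule out 10, but exhaustive search shows no assignment into 10 discs of capacity 325 MB exists — the minimum is 11.

No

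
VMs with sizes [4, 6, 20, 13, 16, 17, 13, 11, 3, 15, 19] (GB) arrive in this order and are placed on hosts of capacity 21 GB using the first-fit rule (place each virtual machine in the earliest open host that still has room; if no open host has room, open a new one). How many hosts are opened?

8

  4 → host 1 (new)  [load 4/21]
  6 → host 1  [load 10/21]
  20 → host 2 (new)  [load 20/21]
  13 → host 3 (new)  [load 13/21]
  16 → host 4 (new)  [load 16/21]
  17 → host 5 (new)  [load 17/21]
  13 → host 6 (new)  [load 13/21]
  11 → host 1  [load 21/21]
  3 → host 3  [load 16/21]
  15 → host 7 (new)  [load 15/21]
  19 → host 8 (new)  [load 19/21]
8 hosts opened.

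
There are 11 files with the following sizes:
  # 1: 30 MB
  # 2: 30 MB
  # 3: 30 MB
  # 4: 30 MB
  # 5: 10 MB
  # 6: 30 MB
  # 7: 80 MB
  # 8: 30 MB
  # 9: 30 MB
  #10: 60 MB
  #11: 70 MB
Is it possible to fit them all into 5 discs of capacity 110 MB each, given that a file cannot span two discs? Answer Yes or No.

A valid assignment using 5 discs:
  disc 1: 80 + 30 = 110
  disc 2: 70 + 30 + 10 = 110
  disc 3: 60 + 30 = 90
  disc 4: 30 + 30 + 30 = 90
  disc 5: 30 = 30
Every load is within 110 MB, so 5 discs suffice.

Yes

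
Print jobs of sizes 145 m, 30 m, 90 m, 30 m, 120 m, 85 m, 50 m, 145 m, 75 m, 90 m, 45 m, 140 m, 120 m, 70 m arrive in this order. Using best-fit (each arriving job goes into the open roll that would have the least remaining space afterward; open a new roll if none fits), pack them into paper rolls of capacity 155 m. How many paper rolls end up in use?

  145 → roll 1 (new)  [load 145/155]
  30 → roll 2 (new)  [load 30/155]
  90 → roll 2  [load 120/155]
  30 → roll 2  [load 150/155]
  120 → roll 3 (new)  [load 120/155]
  85 → roll 4 (new)  [load 85/155]
  50 → roll 4  [load 135/155]
  145 → roll 5 (new)  [load 145/155]
  75 → roll 6 (new)  [load 75/155]
  90 → roll 7 (new)  [load 90/155]
  45 → roll 7  [load 135/155]
  140 → roll 8 (new)  [load 140/155]
  120 → roll 9 (new)  [load 120/155]
  70 → roll 6  [load 145/155]
9 paper rolls opened.

9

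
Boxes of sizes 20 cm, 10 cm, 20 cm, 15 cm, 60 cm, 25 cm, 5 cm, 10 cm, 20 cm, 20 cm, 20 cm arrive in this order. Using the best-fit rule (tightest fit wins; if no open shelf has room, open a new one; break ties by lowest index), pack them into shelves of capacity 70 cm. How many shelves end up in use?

4

  20 → shelf 1 (new)  [load 20/70]
  10 → shelf 1  [load 30/70]
  20 → shelf 1  [load 50/70]
  15 → shelf 1  [load 65/70]
  60 → shelf 2 (new)  [load 60/70]
  25 → shelf 3 (new)  [load 25/70]
  5 → shelf 1  [load 70/70]
  10 → shelf 2  [load 70/70]
  20 → shelf 3  [load 45/70]
  20 → shelf 3  [load 65/70]
  20 → shelf 4 (new)  [load 20/70]
4 shelves opened.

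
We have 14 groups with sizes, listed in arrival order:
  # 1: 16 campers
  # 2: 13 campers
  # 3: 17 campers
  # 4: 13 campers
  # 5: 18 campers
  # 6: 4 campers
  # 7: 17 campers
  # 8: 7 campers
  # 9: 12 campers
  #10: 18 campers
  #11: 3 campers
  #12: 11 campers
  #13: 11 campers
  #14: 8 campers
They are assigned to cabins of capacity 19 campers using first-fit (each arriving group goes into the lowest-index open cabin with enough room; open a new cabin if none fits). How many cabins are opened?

  16 → cabin 1 (new)  [load 16/19]
  13 → cabin 2 (new)  [load 13/19]
  17 → cabin 3 (new)  [load 17/19]
  13 → cabin 4 (new)  [load 13/19]
  18 → cabin 5 (new)  [load 18/19]
  4 → cabin 2  [load 17/19]
  17 → cabin 6 (new)  [load 17/19]
  7 → cabin 7 (new)  [load 7/19]
  12 → cabin 7  [load 19/19]
  18 → cabin 8 (new)  [load 18/19]
  3 → cabin 1  [load 19/19]
  11 → cabin 9 (new)  [load 11/19]
  11 → cabin 10 (new)  [load 11/19]
  8 → cabin 9  [load 19/19]
10 cabins opened.

10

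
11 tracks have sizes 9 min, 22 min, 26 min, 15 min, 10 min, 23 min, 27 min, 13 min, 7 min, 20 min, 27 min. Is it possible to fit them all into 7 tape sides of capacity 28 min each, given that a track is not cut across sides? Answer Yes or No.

No

Total = 199 min; ⌈199/28⌉ = 8.
At least 8 tape sides are required, but only 7 are allowed.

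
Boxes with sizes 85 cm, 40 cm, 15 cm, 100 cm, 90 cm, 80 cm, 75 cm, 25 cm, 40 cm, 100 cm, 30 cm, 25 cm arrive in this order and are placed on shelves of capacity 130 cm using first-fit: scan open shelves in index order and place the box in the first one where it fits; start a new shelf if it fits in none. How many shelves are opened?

6

  85 → shelf 1 (new)  [load 85/130]
  40 → shelf 1  [load 125/130]
  15 → shelf 2 (new)  [load 15/130]
  100 → shelf 2  [load 115/130]
  90 → shelf 3 (new)  [load 90/130]
  80 → shelf 4 (new)  [load 80/130]
  75 → shelf 5 (new)  [load 75/130]
  25 → shelf 3  [load 115/130]
  40 → shelf 4  [load 120/130]
  100 → shelf 6 (new)  [load 100/130]
  30 → shelf 5  [load 105/130]
  25 → shelf 5  [load 130/130]
6 shelves opened.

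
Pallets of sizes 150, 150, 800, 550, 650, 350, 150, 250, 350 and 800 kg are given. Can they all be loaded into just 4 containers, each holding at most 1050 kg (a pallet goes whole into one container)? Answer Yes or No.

Total = 4200 kg; ⌈4200/1050⌉ = 4.
The bound of 4 does not rule out 4, but exhaustive search shows no assignment into 4 containers of capacity 1050 kg exists — the minimum is 5.

No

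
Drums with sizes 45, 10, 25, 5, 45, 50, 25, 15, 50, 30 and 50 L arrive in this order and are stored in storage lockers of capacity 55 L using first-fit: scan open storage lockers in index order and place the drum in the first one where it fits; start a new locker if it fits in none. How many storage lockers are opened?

  45 → locker 1 (new)  [load 45/55]
  10 → locker 1  [load 55/55]
  25 → locker 2 (new)  [load 25/55]
  5 → locker 2  [load 30/55]
  45 → locker 3 (new)  [load 45/55]
  50 → locker 4 (new)  [load 50/55]
  25 → locker 2  [load 55/55]
  15 → locker 5 (new)  [load 15/55]
  50 → locker 6 (new)  [load 50/55]
  30 → locker 5  [load 45/55]
  50 → locker 7 (new)  [load 50/55]
7 storage lockers opened.

7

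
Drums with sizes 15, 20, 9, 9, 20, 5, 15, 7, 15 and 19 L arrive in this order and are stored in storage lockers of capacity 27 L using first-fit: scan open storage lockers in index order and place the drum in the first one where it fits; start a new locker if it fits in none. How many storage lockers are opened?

6

  15 → locker 1 (new)  [load 15/27]
  20 → locker 2 (new)  [load 20/27]
  9 → locker 1  [load 24/27]
  9 → locker 3 (new)  [load 9/27]
  20 → locker 4 (new)  [load 20/27]
  5 → locker 2  [load 25/27]
  15 → locker 3  [load 24/27]
  7 → locker 4  [load 27/27]
  15 → locker 5 (new)  [load 15/27]
  19 → locker 6 (new)  [load 19/27]
6 storage lockers opened.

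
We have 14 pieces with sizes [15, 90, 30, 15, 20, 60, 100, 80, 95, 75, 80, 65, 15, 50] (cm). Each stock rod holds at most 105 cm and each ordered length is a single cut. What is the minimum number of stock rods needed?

9

Total = 100 + 95 + 90 + 80 + 80 + 75 + 65 + 60 + 50 + 30 + 20 + 15 + 15 + 15 = 790 cm.
Lower bound: ⌈790/105⌉ = 8 stock rods.
A packing using 9 stock rods:
  stock rod 1: 100 = 100
  stock rod 2: 95 = 95
  stock rod 3: 90 + 15 = 105
  stock rod 4: 80 + 20 = 100
  stock rod 5: 80 + 15 = 95
  stock rod 6: 75 + 30 = 105
  stock rod 7: 65 + 15 = 80
  stock rod 8: 60 = 60
  stock rod 9: 50 = 50
No arrangement into 8 stock rods stays within capacity, so 9 is optimal.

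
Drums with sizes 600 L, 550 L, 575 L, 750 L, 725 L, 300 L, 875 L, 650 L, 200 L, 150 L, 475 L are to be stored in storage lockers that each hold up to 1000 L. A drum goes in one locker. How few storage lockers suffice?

8

Total = 875 + 750 + 725 + 650 + 600 + 575 + 550 + 475 + 300 + 200 + 150 = 5850 L.
Lower bound: ⌈5850/1000⌉ = 6 storage lockers.
Also, 7 drums each exceed 500 L, and no two of those can share a locker, so at least 7 storage lockers are needed.
A packing using 8 storage lockers:
  locker 1: 875 = 875
  locker 2: 750 + 200 = 950
  locker 3: 725 + 150 = 875
  locker 4: 650 + 300 = 950
  locker 5: 600 = 600
  locker 6: 575 = 575
  locker 7: 550 = 550
  locker 8: 475 = 475
No arrangement into 7 storage lockers stays within capacity, so 8 is optimal.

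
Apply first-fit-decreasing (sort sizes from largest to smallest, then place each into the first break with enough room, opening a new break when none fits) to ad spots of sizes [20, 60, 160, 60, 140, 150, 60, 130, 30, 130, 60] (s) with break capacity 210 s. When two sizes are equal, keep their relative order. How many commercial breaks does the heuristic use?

Sorted descending: 160, 150, 140, 130, 130, 60, 60, 60, 60, 30, 20.
  160 → break 1 (new)  [load 160/210]
  150 → break 2 (new)  [load 150/210]
  140 → break 3 (new)  [load 140/210]
  130 → break 4 (new)  [load 130/210]
  130 → break 5 (new)  [load 130/210]
  60 → break 2  [load 210/210]
  60 → break 3  [load 200/210]
  60 → break 4  [load 190/210]
  60 → break 5  [load 190/210]
  30 → break 1  [load 190/210]
  20 → break 1  [load 210/210]
5 commercial breaks opened.

5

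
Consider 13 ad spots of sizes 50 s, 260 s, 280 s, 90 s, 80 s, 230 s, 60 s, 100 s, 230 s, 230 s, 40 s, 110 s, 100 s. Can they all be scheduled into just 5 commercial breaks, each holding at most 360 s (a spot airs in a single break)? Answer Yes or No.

No

Total = 1860 s; ⌈1860/360⌉ = 6.
At least 6 commercial breaks are required, but only 5 are allowed.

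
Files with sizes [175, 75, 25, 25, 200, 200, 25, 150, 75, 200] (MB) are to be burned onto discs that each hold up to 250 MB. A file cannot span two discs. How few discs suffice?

Total = 200 + 200 + 200 + 175 + 150 + 75 + 75 + 25 + 25 + 25 = 1150 MB.
Lower bound: ⌈1150/250⌉ = 5 discs.
A packing using 5 discs:
  disc 1: 200 + 25 + 25 = 250
  disc 2: 200 + 25 = 225
  disc 3: 200 = 200
  disc 4: 175 + 75 = 250
  disc 5: 150 + 75 = 225
This matches the lower bound, so 5 is optimal.

5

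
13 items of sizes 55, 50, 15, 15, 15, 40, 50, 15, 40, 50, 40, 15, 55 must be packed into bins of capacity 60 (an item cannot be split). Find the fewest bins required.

9

Total = 55 + 55 + 50 + 50 + 50 + 40 + 40 + 40 + 15 + 15 + 15 + 15 + 15 = 455.
Lower bound: ⌈455/60⌉ = 8 bins.
A packing using 9 bins:
  bin 1: 55 = 55
  bin 2: 55 = 55
  bin 3: 50 = 50
  bin 4: 50 = 50
  bin 5: 50 = 50
  bin 6: 40 + 15 = 55
  bin 7: 40 + 15 = 55
  bin 8: 40 + 15 = 55
  bin 9: 15 + 15 = 30
No arrangement into 8 bins stays within capacity, so 9 is optimal.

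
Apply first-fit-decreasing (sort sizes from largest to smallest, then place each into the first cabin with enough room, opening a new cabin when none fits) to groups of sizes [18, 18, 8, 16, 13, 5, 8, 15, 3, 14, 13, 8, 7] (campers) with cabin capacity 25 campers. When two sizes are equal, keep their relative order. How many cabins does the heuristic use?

7

Sorted descending: 18, 18, 16, 15, 14, 13, 13, 8, 8, 8, 7, 5, 3.
  18 → cabin 1 (new)  [load 18/25]
  18 → cabin 2 (new)  [load 18/25]
  16 → cabin 3 (new)  [load 16/25]
  15 → cabin 4 (new)  [load 15/25]
  14 → cabin 5 (new)  [load 14/25]
  13 → cabin 6 (new)  [load 13/25]
  13 → cabin 7 (new)  [load 13/25]
  8 → cabin 3  [load 24/25]
  8 → cabin 4  [load 23/25]
  8 → cabin 5  [load 22/25]
  7 → cabin 1  [load 25/25]
  5 → cabin 2  [load 23/25]
  3 → cabin 5  [load 25/25]
7 cabins opened.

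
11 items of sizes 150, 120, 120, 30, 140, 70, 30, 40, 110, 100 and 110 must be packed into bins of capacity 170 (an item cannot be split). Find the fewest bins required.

7

Total = 150 + 140 + 120 + 120 + 110 + 110 + 100 + 70 + 40 + 30 + 30 = 1020.
Lower bound: ⌈1020/170⌉ = 6 bins.
Also, 7 items each exceed 85, and no two of those can share a bin, so at least 7 bins are needed.
A packing using 7 bins:
  bin 1: 150 = 150
  bin 2: 140 + 30 = 170
  bin 3: 120 + 40 = 160
  bin 4: 120 + 30 = 150
  bin 5: 110 = 110
  bin 6: 110 = 110
  bin 7: 100 + 70 = 170
This matches the lower bound, so 7 is optimal.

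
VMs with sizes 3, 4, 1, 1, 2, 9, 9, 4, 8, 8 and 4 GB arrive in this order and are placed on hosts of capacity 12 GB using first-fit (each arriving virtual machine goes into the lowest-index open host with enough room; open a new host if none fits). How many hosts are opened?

5

  3 → host 1 (new)  [load 3/12]
  4 → host 1  [load 7/12]
  1 → host 1  [load 8/12]
  1 → host 1  [load 9/12]
  2 → host 1  [load 11/12]
  9 → host 2 (new)  [load 9/12]
  9 → host 3 (new)  [load 9/12]
  4 → host 4 (new)  [load 4/12]
  8 → host 4  [load 12/12]
  8 → host 5 (new)  [load 8/12]
  4 → host 5  [load 12/12]
5 hosts opened.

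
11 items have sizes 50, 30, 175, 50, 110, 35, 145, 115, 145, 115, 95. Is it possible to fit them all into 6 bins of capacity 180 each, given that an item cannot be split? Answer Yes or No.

Total = 1065; ⌈1065/180⌉ = 6.
7 items each exceed half the capacity and cannot share a bin, forcing at least 7 bins.
At least 7 bins are required, but only 6 are allowed.

No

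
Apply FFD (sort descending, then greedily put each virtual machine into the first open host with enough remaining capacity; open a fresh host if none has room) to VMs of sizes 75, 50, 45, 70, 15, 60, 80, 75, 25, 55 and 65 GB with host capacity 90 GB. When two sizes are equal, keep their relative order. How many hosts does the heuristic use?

Sorted descending: 80, 75, 75, 70, 65, 60, 55, 50, 45, 25, 15.
  80 → host 1 (new)  [load 80/90]
  75 → host 2 (new)  [load 75/90]
  75 → host 3 (new)  [load 75/90]
  70 → host 4 (new)  [load 70/90]
  65 → host 5 (new)  [load 65/90]
  60 → host 6 (new)  [load 60/90]
  55 → host 7 (new)  [load 55/90]
  50 → host 8 (new)  [load 50/90]
  45 → host 9 (new)  [load 45/90]
  25 → host 5  [load 90/90]
  15 → host 2  [load 90/90]
9 hosts opened.

9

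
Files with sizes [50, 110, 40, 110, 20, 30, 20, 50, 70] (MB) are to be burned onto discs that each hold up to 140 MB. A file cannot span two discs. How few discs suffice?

4

Total = 110 + 110 + 70 + 50 + 50 + 40 + 30 + 20 + 20 = 500 MB.
Lower bound: ⌈500/140⌉ = 4 discs.
A packing using 4 discs:
  disc 1: 110 + 30 = 140
  disc 2: 110 + 20 = 130
  disc 3: 70 + 50 + 20 = 140
  disc 4: 50 + 40 = 90
This matches the lower bound, so 4 is optimal.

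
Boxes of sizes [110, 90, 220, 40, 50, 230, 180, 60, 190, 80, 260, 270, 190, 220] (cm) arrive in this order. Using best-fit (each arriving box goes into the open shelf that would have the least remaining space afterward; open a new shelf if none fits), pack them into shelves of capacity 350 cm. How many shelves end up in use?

9

  110 → shelf 1 (new)  [load 110/350]
  90 → shelf 1  [load 200/350]
  220 → shelf 2 (new)  [load 220/350]
  40 → shelf 2  [load 260/350]
  50 → shelf 2  [load 310/350]
  230 → shelf 3 (new)  [load 230/350]
  180 → shelf 4 (new)  [load 180/350]
  60 → shelf 3  [load 290/350]
  190 → shelf 5 (new)  [load 190/350]
  80 → shelf 1  [load 280/350]
  260 → shelf 6 (new)  [load 260/350]
  270 → shelf 7 (new)  [load 270/350]
  190 → shelf 8 (new)  [load 190/350]
  220 → shelf 9 (new)  [load 220/350]
9 shelves opened.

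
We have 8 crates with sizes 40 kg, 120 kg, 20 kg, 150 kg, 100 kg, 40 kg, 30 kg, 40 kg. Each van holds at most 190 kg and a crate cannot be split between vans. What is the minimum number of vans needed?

3

Total = 150 + 120 + 100 + 40 + 40 + 40 + 30 + 20 = 540 kg.
Lower bound: ⌈540/190⌉ = 3 vans.
A packing using 3 vans:
  van 1: 150 + 40 = 190
  van 2: 120 + 40 + 30 = 190
  van 3: 100 + 40 + 20 = 160
This matches the lower bound, so 3 is optimal.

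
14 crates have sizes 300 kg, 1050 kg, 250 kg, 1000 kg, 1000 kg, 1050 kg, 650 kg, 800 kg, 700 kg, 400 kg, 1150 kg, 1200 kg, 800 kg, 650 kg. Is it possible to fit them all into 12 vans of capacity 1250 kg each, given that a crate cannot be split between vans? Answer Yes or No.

A valid assignment using 11 vans:
  van 1: 1200 = 1200
  van 2: 1150 = 1150
  van 3: 1050 = 1050
  van 4: 1050 = 1050
  van 5: 1000 + 250 = 1250
  van 6: 1000 = 1000
  van 7: 800 + 400 = 1200
  van 8: 800 + 300 = 1100
  van 9: 700 = 700
  van 10: 650 = 650
  van 11: 650 = 650
That uses only 11 ≤ 12, so 12 vans are enough.

Yes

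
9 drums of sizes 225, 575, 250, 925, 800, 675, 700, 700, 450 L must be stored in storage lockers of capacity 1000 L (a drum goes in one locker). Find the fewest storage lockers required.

Total = 925 + 800 + 700 + 700 + 675 + 575 + 450 + 250 + 225 = 5300 L.
Lower bound: ⌈5300/1000⌉ = 6 storage lockers.
A packing using 7 storage lockers:
  locker 1: 925 = 925
  locker 2: 800 = 800
  locker 3: 700 + 250 = 950
  locker 4: 700 + 225 = 925
  locker 5: 675 = 675
  locker 6: 575 = 575
  locker 7: 450 = 450
No arrangement into 6 storage lockers stays within capacity, so 7 is optimal.

7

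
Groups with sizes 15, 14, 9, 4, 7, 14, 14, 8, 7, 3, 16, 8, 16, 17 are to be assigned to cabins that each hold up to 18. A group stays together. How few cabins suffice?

10

Total = 17 + 16 + 16 + 15 + 14 + 14 + 14 + 9 + 8 + 8 + 7 + 7 + 4 + 3 = 152.
Lower bound: ⌈152/18⌉ = 9 cabins.
A packing using 10 cabins:
  cabin 1: 17 = 17
  cabin 2: 16 = 16
  cabin 3: 16 = 16
  cabin 4: 15 + 3 = 18
  cabin 5: 14 + 4 = 18
  cabin 6: 14 = 14
  cabin 7: 14 = 14
  cabin 8: 9 + 8 = 17
  cabin 9: 8 + 7 = 15
  cabin 10: 7 = 7
No arrangement into 9 cabins stays within capacity, so 10 is optimal.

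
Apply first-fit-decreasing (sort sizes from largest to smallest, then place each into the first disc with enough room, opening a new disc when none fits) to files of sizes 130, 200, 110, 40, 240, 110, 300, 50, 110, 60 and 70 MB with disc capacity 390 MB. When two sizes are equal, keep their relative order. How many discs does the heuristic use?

4

Sorted descending: 300, 240, 200, 130, 110, 110, 110, 70, 60, 50, 40.
  300 → disc 1 (new)  [load 300/390]
  240 → disc 2 (new)  [load 240/390]
  200 → disc 3 (new)  [load 200/390]
  130 → disc 2  [load 370/390]
  110 → disc 3  [load 310/390]
  110 → disc 4 (new)  [load 110/390]
  110 → disc 4  [load 220/390]
  70 → disc 1  [load 370/390]
  60 → disc 3  [load 370/390]
  50 → disc 4  [load 270/390]
  40 → disc 4  [load 310/390]
4 discs opened.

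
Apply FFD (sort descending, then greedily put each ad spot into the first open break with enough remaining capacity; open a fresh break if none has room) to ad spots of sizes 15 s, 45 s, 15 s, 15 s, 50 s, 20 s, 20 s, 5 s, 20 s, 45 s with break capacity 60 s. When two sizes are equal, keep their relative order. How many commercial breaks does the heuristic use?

Sorted descending: 50, 45, 45, 20, 20, 20, 15, 15, 15, 5.
  50 → break 1 (new)  [load 50/60]
  45 → break 2 (new)  [load 45/60]
  45 → break 3 (new)  [load 45/60]
  20 → break 4 (new)  [load 20/60]
  20 → break 4  [load 40/60]
  20 → break 4  [load 60/60]
  15 → break 2  [load 60/60]
  15 → break 3  [load 60/60]
  15 → break 5 (new)  [load 15/60]
  5 → break 1  [load 55/60]
5 commercial breaks opened.

5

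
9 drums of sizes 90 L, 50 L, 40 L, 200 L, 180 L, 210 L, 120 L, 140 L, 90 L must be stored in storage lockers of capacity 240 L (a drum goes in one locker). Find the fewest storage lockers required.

Total = 210 + 200 + 180 + 140 + 120 + 90 + 90 + 50 + 40 = 1120 L.
Lower bound: ⌈1120/240⌉ = 5 storage lockers.
A packing using 5 storage lockers:
  locker 1: 210 = 210
  locker 2: 200 + 40 = 240
  locker 3: 180 + 50 = 230
  locker 4: 140 + 90 = 230
  locker 5: 120 + 90 = 210
This matches the lower bound, so 5 is optimal.

5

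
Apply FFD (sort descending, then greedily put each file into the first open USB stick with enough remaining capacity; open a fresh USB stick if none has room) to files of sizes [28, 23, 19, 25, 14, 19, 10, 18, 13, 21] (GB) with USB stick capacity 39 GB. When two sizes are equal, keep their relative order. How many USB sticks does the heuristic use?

Sorted descending: 28, 25, 23, 21, 19, 19, 18, 14, 13, 10.
  28 → USB stick 1 (new)  [load 28/39]
  25 → USB stick 2 (new)  [load 25/39]
  23 → USB stick 3 (new)  [load 23/39]
  21 → USB stick 4 (new)  [load 21/39]
  19 → USB stick 5 (new)  [load 19/39]
  19 → USB stick 5  [load 38/39]
  18 → USB stick 4  [load 39/39]
  14 → USB stick 2  [load 39/39]
  13 → USB stick 3  [load 36/39]
  10 → USB stick 1  [load 38/39]
5 USB sticks opened.

5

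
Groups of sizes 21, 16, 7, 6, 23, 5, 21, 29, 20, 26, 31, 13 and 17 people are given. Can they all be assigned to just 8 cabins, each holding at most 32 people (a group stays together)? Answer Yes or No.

Total = 235 people; ⌈235/32⌉ = 8.
The bound of 8 does not rule out 8, but exhaustive search shows no assignment into 8 cabins of capacity 32 people exists — the minimum is 9.

No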